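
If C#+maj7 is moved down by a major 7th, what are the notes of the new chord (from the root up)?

A major 7th down from C# is D, so the new chord is D augmented major seventh.
- root: D
- major 3rd: F#
- augmented 5th: A#
- major 7th: C#

D – F# – A# – C#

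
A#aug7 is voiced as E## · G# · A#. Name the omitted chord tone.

The full A#aug7 chord is A#, C##, E##, G#.
Comparing with the voicing, the major 3rd (3rd) — C## — is absent.

C##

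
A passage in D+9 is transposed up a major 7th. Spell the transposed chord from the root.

C#, E#, G##, B, D#

A major 7th up from D is C#, so the new chord is C# dominant ninth sharp five.
Root: C#
Major 3rd (3rd): E#
Augmented 5th (5th): G##
Minor 7th (7th): B
Major 9th (9th): D#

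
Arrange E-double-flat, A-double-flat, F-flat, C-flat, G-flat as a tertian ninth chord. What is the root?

Stacking in thirds gives F-flat – A-double-flat – C-flat – E-double-flat – G-flat, so F-flat is the root — F-flat minor ninth.

F-flat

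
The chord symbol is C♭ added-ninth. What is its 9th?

D-flat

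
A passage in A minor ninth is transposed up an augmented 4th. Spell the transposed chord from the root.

A up an augmented 4th → D#. New chord: D# minor ninth.
- root: D#
- minor 3rd: F#
- perfect 5th: A#
- minor 7th: C#
- major 9th: E#

D# F# A# C# E#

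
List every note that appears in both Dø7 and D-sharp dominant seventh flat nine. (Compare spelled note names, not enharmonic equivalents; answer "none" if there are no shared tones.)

Dø7: D F Ab C
D-sharp dominant seventh flat nine: D# F## A# C# E
Common to both → none.

none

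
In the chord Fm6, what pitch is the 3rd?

Root of Fm6 = F. The 3rd is a minor 3rd: F up a minor 3rd → A♭.

A♭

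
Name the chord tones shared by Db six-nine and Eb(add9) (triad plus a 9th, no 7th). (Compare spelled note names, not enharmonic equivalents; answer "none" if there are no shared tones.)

F, B♭, E♭

Db six-nine = D♭, F, A♭, B♭, E♭.
Eb(add9) = E♭, G, B♭, F.
Shared: F, B♭, E♭.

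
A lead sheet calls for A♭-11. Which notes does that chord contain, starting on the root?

A♭-11 is a minor eleventh built on Ab.
root → Ab
3rd (minor 3rd) → Cb
5th (perfect 5th) → Eb
7th (minor 7th) → Gb
9th (major 9th) → Bb
11th (perfect 11th) → Db

Ab, Cb, Eb, Gb, Bb, Db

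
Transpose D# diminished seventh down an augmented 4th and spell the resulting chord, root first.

A  C  E-flat  G-flat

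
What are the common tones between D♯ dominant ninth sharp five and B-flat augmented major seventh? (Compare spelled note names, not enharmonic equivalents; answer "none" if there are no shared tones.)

none

D♯ dominant ninth sharp five = D#, F##, A##, C#, E#.
B-flat augmented major seventh = Bb, D, F#, A.
Shared: none.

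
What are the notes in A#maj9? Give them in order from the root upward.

A#, C##, E#, G##, B#

A#maj9: major ninth on A#.
root → A#
3rd (major 3rd) → C##
5th (perfect 5th) → E#
7th (major 7th) → G##
9th (major 9th) → B#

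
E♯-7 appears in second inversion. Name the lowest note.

B#

E♯-7 in root position is E#–G#–B#–D#.
Second inversion places the fifth in the bass, which is B#.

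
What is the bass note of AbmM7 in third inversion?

G

AbmM7 in root position is A♭–C♭–E♭–G.
Third inversion places the seventh in the bass, which is G.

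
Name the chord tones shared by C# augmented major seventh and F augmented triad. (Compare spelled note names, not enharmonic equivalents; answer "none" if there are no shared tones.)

C# augmented major seventh = C-sharp, E-sharp, G-double-sharp, B-sharp.
F augmented triad = F, A, C-sharp.
Shared: C-sharp.

C-sharp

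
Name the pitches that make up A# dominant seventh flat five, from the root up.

Root A-sharp, quality dominant seventh flat five:
- root: A-sharp
- major 3rd: C-double-sharp
- diminished 5th: E
- minor 7th: G-sharp

A-sharp C-double-sharp E G-sharp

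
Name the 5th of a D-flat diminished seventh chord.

Abb

Root of D-flat diminished seventh = Db. The 5th is a diminished 5th: Db up a diminished 5th → Abb.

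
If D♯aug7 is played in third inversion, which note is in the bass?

D♯aug7 in root position is D♯–F𝄪–A𝄪–C♯.
Third inversion places the seventh in the bass, which is C♯.

C♯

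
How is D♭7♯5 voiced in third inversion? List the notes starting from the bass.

D♭7♯5 = D♭–F–A–C♭; third inversion → seventh (C♭) lowest.

C♭ D♭ F A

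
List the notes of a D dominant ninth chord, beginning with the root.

D  F♯  A  C  E

D dominant ninth is a dominant ninth built on D.
root → D
3rd (major 3rd) → F♯
5th (perfect 5th) → A
7th (minor 7th) → C
9th (major 9th) → E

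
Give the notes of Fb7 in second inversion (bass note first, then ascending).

In root position, Fb7 is Fb–Ab–Cb–Ebb.
Second inversion puts the fifth (Cb) in the bass.

Cb – Ebb – Fb – Ab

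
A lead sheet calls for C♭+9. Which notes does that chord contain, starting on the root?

Root Cb, quality dominant ninth sharp five:
root → Cb
3rd (major 3rd) → Eb
5th (augmented 5th) → G
7th (minor 7th) → Bbb
9th (major 9th) → Db

Cb Eb G Bbb Db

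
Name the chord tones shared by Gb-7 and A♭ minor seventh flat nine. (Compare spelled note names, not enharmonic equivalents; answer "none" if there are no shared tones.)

Gb-7 = Gb, Bbb, Db, Fb.
A♭ minor seventh flat nine = Ab, Cb, Eb, Gb, Bbb.
Shared: Gb, Bbb.

Gb, Bbb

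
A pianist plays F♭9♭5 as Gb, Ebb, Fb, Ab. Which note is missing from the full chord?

Cbb

The full F♭9♭5 chord is Fb, Ab, Cbb, Ebb, Gb.
Comparing with the voicing, the diminished 5th (5th) — Cbb — is absent.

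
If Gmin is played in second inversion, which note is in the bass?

Gmin = G–Bb–D. Second inversion → fifth in the bass = D.

D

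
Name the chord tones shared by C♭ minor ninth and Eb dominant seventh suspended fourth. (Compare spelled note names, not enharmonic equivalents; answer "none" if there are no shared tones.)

D-flat

C♭ minor ninth = C-flat, E-double-flat, G-flat, B-double-flat, D-flat.
Eb dominant seventh suspended fourth = E-flat, A-flat, B-flat, D-flat.
Shared: D-flat.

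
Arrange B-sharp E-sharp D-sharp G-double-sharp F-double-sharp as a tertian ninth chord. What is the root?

E-sharp

Stacking in thirds gives E-sharp – G-double-sharp – B-sharp – D-sharp – F-double-sharp, so E-sharp is the root — E-sharp dominant ninth.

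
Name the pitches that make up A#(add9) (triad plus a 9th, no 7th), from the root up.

A#(add9) is an added-ninth built on A♯.
root → A♯
3rd (major 3rd) → C𝄪
5th (perfect 5th) → E♯
9th (major 9th) → B♯

A♯ C𝄪 E♯ B♯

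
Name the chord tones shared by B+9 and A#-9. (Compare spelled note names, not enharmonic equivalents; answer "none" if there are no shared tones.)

B+9: B D# F## A C#
A#-9: A# C# E# G# B#
Common to both → C#.

C#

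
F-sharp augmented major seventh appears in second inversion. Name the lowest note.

C-double-sharp

F-sharp augmented major seventh = F-sharp–A-sharp–C-double-sharp–E-sharp. Second inversion → fifth in the bass = C-double-sharp.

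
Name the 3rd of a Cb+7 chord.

Eb

Cb+7 is built on Cb; its 3rd is a major 3rd above the root.
A third above C uses the letter E, and the major 3rd above Cb is Eb.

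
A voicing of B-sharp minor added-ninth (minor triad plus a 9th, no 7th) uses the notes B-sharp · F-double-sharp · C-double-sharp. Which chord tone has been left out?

B-sharp minor added-ninth = B-sharp, D-sharp, F-double-sharp, C-double-sharp. The voicing lacks the 3rd (minor 3rd), D-sharp.

D-sharp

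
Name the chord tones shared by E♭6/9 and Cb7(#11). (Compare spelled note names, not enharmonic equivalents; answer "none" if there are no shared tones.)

Eb – F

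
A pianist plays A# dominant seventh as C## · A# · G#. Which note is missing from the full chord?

A# dominant seventh = A#, C##, E#, G#. The voicing lacks the 5th (perfect 5th), E#.

E#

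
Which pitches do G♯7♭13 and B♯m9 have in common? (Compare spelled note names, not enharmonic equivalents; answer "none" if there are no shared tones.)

B# – D#

G♯7♭13 = G#, B#, D#, F#, E.
B♯m9 = B#, D#, F##, A#, C##.
Shared: B#, D#.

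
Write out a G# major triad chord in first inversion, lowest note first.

B♯, D♯, G♯

G# major triad = G♯–B♯–D♯; first inversion → third (B♯) lowest.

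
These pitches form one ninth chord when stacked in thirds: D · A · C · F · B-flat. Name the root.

B-flat

Arranged so that each adjacent pair is a third by letter name: B-flat – D – F – A – C.
The bottom of that stack, B-flat, is the root (this is B-flat major ninth).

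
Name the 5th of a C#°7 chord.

G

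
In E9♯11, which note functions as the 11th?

Root of E9♯11 = E. The 11th is an augmented 11th: E up an augmented 11th → A#.

A#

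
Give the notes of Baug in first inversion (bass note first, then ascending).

D# – F## – B

In root position, Baug is B–D#–F##.
First inversion puts the third (D#) in the bass.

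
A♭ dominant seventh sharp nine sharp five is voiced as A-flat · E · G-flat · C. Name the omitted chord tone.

B

A♭ dominant seventh sharp nine sharp five = A-flat, C, E, G-flat, B. The voicing lacks the 9th (augmented 9th), B.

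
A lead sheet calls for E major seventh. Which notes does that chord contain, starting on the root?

E G♯ B D♯

E major seventh: major seventh on E.
Root: E
Major 3rd (3rd): G♯
Perfect 5th (5th): B
Major 7th (7th): D♯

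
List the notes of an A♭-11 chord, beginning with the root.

Ab  Cb  Eb  Gb  Bb  Db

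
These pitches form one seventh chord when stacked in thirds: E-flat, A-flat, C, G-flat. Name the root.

A-flat

Arranged so that each adjacent pair is a third by letter name: A-flat – C – E-flat – G-flat.
The bottom of that stack, A-flat, is the root (this is A-flat dominant seventh).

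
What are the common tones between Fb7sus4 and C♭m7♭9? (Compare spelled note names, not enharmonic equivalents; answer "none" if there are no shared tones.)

Bbb, Cb, Ebb

Fb7sus4 = Fb, Bbb, Cb, Ebb.
C♭m7♭9 = Cb, Ebb, Gb, Bbb, Dbb.
Shared: Bbb, Cb, Ebb.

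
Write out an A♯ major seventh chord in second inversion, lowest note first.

E-sharp G-double-sharp A-sharp C-double-sharp

In root position, A♯ major seventh is A-sharp–C-double-sharp–E-sharp–G-double-sharp.
Second inversion puts the fifth (E-sharp) in the bass.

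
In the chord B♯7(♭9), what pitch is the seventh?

A♯

Root of B♯7(♭9) = B♯. The 7th is a minor 7th: B♯ up a minor 7th → A♯.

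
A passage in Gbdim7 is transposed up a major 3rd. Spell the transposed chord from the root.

Bb  Db  Fb  Abb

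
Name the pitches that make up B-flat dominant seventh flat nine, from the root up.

Root Bb, quality dominant seventh flat nine:
- root: Bb
- major 3rd: D
- perfect 5th: F
- minor 7th: Ab
- minor 9th: Cb

Bb  D  F  Ab  Cb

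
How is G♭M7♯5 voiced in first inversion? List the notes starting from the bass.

Bb D F Gb

In root position, G♭M7♯5 is Gb–Bb–D–F.
First inversion puts the third (Bb) in the bass.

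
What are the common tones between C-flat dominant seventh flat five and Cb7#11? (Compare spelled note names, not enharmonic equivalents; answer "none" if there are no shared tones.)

C♭ E♭ B𝄫

C-flat dominant seventh flat five = C♭, E♭, G𝄫, B𝄫.
Cb7#11 = C♭, E♭, G♭, B𝄫, F.
Shared: C♭, E♭, B𝄫.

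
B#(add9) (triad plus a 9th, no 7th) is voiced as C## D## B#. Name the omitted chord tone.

The full B#(add9) chord is B#, D##, F##, C##.
Comparing with the voicing, the perfect 5th (5th) — F## — is absent.

F##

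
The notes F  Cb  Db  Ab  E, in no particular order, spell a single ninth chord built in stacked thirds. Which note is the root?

Stacking in thirds gives Db – F – Ab – Cb – E, so Db is the root — Db dominant seventh sharp nine.

Db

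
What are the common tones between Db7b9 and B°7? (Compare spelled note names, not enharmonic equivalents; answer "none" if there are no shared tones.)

Db7b9: D♭ F A♭ C♭ E𝄫
B°7: B D F A♭
Common to both → F, A♭.

F, A♭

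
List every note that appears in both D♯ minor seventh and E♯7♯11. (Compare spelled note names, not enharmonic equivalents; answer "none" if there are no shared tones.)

D#

D♯ minor seventh = D#, F#, A#, C#.
E♯7♯11 = E#, G##, B#, D#, A##.
Shared: D#.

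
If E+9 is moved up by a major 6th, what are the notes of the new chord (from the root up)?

E up a major 6th → C#. New chord: C# dominant ninth sharp five.
Root: C#
Major 3rd (3rd): E#
Augmented 5th (5th): G##
Minor 7th (7th): B
Major 9th (9th): D#

C#, E#, G##, B, D#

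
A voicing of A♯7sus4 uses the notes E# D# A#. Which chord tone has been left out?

G#

A♯7sus4 = A#, D#, E#, G#. The voicing lacks the 7th (minor 7th), G#.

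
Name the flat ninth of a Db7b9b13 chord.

Root of Db7b9b13 = Db. The 9th is a minor 9th: Db up a minor 9th → Ebb.

Ebb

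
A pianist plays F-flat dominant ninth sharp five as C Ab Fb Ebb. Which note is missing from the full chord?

Gb

F-flat dominant ninth sharp five = Fb, Ab, C, Ebb, Gb. The voicing lacks the 9th (major 9th), Gb.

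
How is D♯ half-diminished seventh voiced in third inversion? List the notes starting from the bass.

D♯ half-diminished seventh = D-sharp–F-sharp–A–C-sharp; third inversion → seventh (C-sharp) lowest.

C-sharp – D-sharp – F-sharp – A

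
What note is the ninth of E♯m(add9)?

F##

E♯m(add9) is built on E#; its 9th is a major 9th above the root.
A second above E uses the letter F, and the major 9th above E# is F##.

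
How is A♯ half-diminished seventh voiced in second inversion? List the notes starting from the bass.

In root position, A♯ half-diminished seventh is A#–C#–E–G#.
Second inversion puts the fifth (E) in the bass.

E – G# – A# – C#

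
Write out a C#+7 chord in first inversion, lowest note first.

In root position, C#+7 is C#–E#–G##–B.
First inversion puts the third (E#) in the bass.

E#, G##, B, C#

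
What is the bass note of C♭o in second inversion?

Gbb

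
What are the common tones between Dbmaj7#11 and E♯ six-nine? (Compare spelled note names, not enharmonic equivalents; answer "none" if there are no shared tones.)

none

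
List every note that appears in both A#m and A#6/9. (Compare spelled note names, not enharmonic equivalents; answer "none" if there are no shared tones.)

A#m = A#, C#, E#.
A#6/9 = A#, C##, E#, F##, B#.
Shared: A#, E#.

A# E#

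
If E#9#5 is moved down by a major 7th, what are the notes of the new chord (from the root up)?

E# down a major 7th → F#. New chord: F# dominant ninth sharp five.
Root: F#
Major 3rd (3rd): A#
Augmented 5th (5th): C##
Minor 7th (7th): E
Major 9th (9th): G#

F#  A#  C##  E  G#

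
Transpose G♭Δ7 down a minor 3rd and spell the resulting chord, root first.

Eb  G  Bb  D

Transposed root: Gb → Eb (minor 3rd down). So we spell Eb major seventh:
- root: Eb
- major 3rd: G
- perfect 5th: Bb
- major 7th: D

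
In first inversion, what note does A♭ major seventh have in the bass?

A♭ major seventh = Ab–C–Eb–G. First inversion → third in the bass = C.

C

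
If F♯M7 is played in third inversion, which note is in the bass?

E#

F♯M7 in root position is F#–A#–C#–E#.
Third inversion places the seventh in the bass, which is E#.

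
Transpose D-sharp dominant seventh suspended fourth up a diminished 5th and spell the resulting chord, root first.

A D E G

A diminished 5th up from D-sharp is A, so the new chord is A dominant seventh suspended fourth.
Root: A
Perfect 4th (4th): D
Perfect 5th (5th): E
Minor 7th (7th): G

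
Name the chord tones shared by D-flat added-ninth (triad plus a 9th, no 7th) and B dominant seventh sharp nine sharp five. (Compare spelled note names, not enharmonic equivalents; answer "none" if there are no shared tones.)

D-flat added-ninth: D-flat F A-flat E-flat
B dominant seventh sharp nine sharp five: B D-sharp F-double-sharp A C-double-sharp
Common to both → none.

none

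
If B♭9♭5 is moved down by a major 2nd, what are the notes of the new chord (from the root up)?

Ab C Ebb Gb Bb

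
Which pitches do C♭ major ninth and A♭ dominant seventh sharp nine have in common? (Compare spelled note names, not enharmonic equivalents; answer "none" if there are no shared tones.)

C♭ major ninth = C-flat, E-flat, G-flat, B-flat, D-flat.
A♭ dominant seventh sharp nine = A-flat, C, E-flat, G-flat, B.
Shared: E-flat, G-flat.

E-flat  G-flat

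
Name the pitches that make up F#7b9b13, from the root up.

F#7b9b13: dominant seventh flat nine flat thirteen on F#.
- root: F#
- major 3rd: A#
- perfect 5th: C#
- minor 7th: E
- minor 9th: G
- minor 13th: D

F#, A#, C#, E, G, D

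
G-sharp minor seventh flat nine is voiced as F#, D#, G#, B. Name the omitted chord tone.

A

The full G-sharp minor seventh flat nine chord is G#, B, D#, F#, A.
Comparing with the voicing, the minor 9th (9th) — A — is absent.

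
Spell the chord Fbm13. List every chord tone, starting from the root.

Fbm13 is a minor thirteenth built on Fb.
- root: Fb
- minor 3rd: Abb
- perfect 5th: Cb
- minor 7th: Ebb
- major 9th: Gb
- perfect 11th: Bbb
- major 13th: Db

Fb  Abb  Cb  Ebb  Gb  Bbb  Db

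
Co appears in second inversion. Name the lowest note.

Gb

Co = C–Eb–Gb. Second inversion → fifth in the bass = Gb.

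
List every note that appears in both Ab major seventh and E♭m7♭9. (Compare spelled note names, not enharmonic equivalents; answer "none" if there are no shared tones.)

Ab major seventh = A♭, C, E♭, G.
E♭m7♭9 = E♭, G♭, B♭, D♭, F♭.
Shared: E♭.

E♭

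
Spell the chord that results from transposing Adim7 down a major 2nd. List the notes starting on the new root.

G – Bb – Db – Fb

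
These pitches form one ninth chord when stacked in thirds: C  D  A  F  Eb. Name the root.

D

Arranged so that each adjacent pair is a third by letter name: D – F – A – C – Eb.
The bottom of that stack, D, is the root (this is D minor seventh flat nine).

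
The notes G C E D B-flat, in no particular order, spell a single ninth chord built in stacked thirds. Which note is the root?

C

Stacking in thirds gives C – E – G – B-flat – D, so C is the root — C dominant ninth.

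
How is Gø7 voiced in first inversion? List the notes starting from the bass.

Bb Db F G

In root position, Gø7 is G–Bb–Db–F.
First inversion puts the third (Bb) in the bass.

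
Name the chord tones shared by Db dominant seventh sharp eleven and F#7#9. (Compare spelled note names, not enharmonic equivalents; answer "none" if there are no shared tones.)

none

Db dominant seventh sharp eleven = Db, F, Ab, Cb, G.
F#7#9 = F#, A#, C#, E, G##.
Shared: none.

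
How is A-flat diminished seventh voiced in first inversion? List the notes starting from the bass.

C-flat, E-double-flat, G-double-flat, A-flat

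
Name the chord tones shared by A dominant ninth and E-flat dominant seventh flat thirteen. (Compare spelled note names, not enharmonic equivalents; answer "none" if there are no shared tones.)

G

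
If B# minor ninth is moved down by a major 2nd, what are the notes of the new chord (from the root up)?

B# down a major 2nd → A#. New chord: A# minor ninth.
Root: A#
Minor 3rd (3rd): C#
Perfect 5th (5th): E#
Minor 7th (7th): G#
Major 9th (9th): B#

A# C# E# G# B#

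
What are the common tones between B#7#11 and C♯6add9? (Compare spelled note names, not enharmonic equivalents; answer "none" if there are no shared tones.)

B#7#11: B# D## F## A# E##
C♯6add9: C# E# G# A# D#
Common to both → A#.

A#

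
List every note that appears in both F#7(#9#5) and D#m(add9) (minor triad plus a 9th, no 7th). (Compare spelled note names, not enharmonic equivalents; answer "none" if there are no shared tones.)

F#7(#9#5): F# A# C## E G##
D#m(add9): D# F# A# E#
Common to both → F#, A#.

F# – A#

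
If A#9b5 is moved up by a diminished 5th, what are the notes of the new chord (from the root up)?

A diminished 5th up from A# is E, so the new chord is E dominant ninth flat five.
root → E
3rd (major 3rd) → G#
5th (diminished 5th) → Bb
7th (minor 7th) → D
9th (major 9th) → F#

E, G#, Bb, D, F#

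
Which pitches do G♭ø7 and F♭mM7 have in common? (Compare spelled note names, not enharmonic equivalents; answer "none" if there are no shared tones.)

G♭ø7 = Gb, Bbb, Dbb, Fb.
F♭mM7 = Fb, Abb, Cb, Eb.
Shared: Fb.

Fb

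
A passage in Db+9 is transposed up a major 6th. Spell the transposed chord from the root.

Transposed root: Db → Bb (major 6th up). So we spell Bb dominant ninth sharp five:
root → Bb
3rd (major 3rd) → D
5th (augmented 5th) → F#
7th (minor 7th) → Ab
9th (major 9th) → C

Bb – D – F# – Ab – C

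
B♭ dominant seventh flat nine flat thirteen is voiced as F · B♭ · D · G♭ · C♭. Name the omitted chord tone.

B♭ dominant seventh flat nine flat thirteen = B♭, D, F, A♭, C♭, G♭. The voicing lacks the 7th (minor 7th), A♭.

A♭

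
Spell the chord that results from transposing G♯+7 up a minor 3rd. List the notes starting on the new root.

B, D#, F##, A

G# up a minor 3rd → B. New chord: B augmented seventh.
- root: B
- major 3rd: D#
- augmented 5th: F##
- minor 7th: A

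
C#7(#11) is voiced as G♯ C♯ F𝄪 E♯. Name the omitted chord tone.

B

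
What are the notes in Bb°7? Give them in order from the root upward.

Bb°7: diminished seventh on Bb.
root → Bb
3rd (minor 3rd) → Db
5th (diminished 5th) → Fb
7th (diminished 7th) → Abb

Bb, Db, Fb, Abb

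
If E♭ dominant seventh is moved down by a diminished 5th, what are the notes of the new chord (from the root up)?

E♭ down a diminished 5th → A. New chord: A dominant seventh.
- root: A
- major 3rd: C♯
- perfect 5th: E
- minor 7th: G

A, C♯, E, G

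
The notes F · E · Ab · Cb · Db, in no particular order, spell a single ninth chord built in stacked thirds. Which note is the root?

Db

Stacking in thirds gives Db – F – Ab – Cb – E, so Db is the root — Db dominant seventh sharp nine.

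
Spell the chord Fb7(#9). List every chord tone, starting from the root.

F♭  A♭  C♭  E𝄫  G

Root F♭, quality dominant seventh sharp nine:
Root: F♭
Major 3rd (3rd): A♭
Perfect 5th (5th): C♭
Minor 7th (7th): E𝄫
Augmented 9th (9th): G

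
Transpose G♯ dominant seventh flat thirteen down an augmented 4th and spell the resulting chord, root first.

Transposed root: G-sharp → D (augmented 4th down). So we spell D dominant seventh flat thirteen:
D — root
F-sharp — major 3rd
A — perfect 5th
C — minor 7th
B-flat — minor 13th

D, F-sharp, A, C, B-flat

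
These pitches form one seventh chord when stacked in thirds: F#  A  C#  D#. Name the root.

Stacking in thirds gives D# – F# – A – C#, so D# is the root — D# half-diminished seventh.

D#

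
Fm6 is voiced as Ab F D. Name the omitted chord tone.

C

Fm6 = F, Ab, C, D. The voicing lacks the 5th (perfect 5th), C.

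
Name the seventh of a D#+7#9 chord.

D#+7#9 is built on D#; its 7th is a minor 7th above the root.
A seventh above D uses the letter C, and the minor 7th above D# is C#.

C#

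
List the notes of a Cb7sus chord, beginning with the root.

Root Cb, quality dominant seventh suspended fourth:
- root: Cb
- perfect 4th: Fb
- perfect 5th: Gb
- minor 7th: Bbb

Cb, Fb, Gb, Bbb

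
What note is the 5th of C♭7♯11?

Gb

Root of C♭7♯11 = Cb. The 5th is a perfect 5th: Cb up a perfect 5th → Gb.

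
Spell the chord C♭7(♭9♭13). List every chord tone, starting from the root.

Cb  Eb  Gb  Bbb  Dbb  Abb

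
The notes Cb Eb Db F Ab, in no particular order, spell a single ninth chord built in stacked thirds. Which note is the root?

Db

Stacking in thirds gives Db – F – Ab – Cb – Eb, so Db is the root — Db dominant ninth.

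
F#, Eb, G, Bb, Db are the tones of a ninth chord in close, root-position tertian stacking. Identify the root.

Arranged so that each adjacent pair is a third by letter name: Eb – G – Bb – Db – F#.
The bottom of that stack, Eb, is the root (this is Eb dominant seventh sharp nine).

Eb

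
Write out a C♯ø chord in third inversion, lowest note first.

B, C♯, E, G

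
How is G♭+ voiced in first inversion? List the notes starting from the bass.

B♭, D, G♭

In root position, G♭+ is G♭–B♭–D.
First inversion puts the third (B♭) in the bass.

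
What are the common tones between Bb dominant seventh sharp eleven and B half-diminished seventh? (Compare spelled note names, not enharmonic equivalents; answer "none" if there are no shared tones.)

D – F

Bb dominant seventh sharp eleven = B-flat, D, F, A-flat, E.
B half-diminished seventh = B, D, F, A.
Shared: D, F.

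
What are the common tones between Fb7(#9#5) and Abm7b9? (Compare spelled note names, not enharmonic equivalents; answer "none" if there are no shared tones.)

A♭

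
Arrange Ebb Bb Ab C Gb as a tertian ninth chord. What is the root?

Arranged so that each adjacent pair is a third by letter name: Ab – C – Ebb – Gb – Bb.
The bottom of that stack, Ab, is the root (this is Ab dominant ninth flat five).

Ab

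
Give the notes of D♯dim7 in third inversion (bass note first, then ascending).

In root position, D♯dim7 is D#–F#–A–C.
Third inversion puts the seventh (C) in the bass.

C, D#, F#, A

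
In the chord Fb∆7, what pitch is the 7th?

E♭

Fb∆7 is built on F♭; its 7th is a major 7th above the root.
A seventh above F uses the letter E, and the major 7th above F♭ is E♭.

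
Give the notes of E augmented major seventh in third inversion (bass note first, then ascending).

E augmented major seventh = E–G-sharp–B-sharp–D-sharp; third inversion → seventh (D-sharp) lowest.

D-sharp E G-sharp B-sharp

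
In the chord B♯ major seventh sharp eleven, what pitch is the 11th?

B♯ major seventh sharp eleven is built on B#; its 11th is an augmented 11th above the root.
A fourth above B uses the letter E, and the augmented 11th above B# is E##.

E##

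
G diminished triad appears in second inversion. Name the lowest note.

D-flat

G diminished triad in root position is G–B-flat–D-flat.
Second inversion places the fifth in the bass, which is D-flat.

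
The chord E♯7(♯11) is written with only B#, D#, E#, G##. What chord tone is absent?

A##

The full E♯7(♯11) chord is E#, G##, B#, D#, A##.
Comparing with the voicing, the augmented 11th (11th) — A## — is absent.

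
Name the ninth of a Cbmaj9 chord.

Cbmaj9 is built on C♭; its 9th is a major 9th above the root.
A second above C uses the letter D, and the major 9th above C♭ is D♭.

D♭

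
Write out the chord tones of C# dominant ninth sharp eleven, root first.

C#, E#, G#, B, D#, F##

Root C#, quality dominant ninth sharp eleven:
C# — root
E# — major 3rd
G# — perfect 5th
B — minor 7th
D# — major 9th
F## — augmented 11th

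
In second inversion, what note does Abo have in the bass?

Ebb

Abo in root position is Ab–Cb–Ebb.
Second inversion places the fifth in the bass, which is Ebb.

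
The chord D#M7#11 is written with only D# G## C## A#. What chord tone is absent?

F##

D#M7#11 = D#, F##, A#, C##, G##. The voicing lacks the 3rd (major 3rd), F##.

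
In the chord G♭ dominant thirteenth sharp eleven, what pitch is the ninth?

A-flat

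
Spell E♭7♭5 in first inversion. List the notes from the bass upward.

G, Bbb, Db, Eb

In root position, E♭7♭5 is Eb–G–Bbb–Db.
First inversion puts the third (G) in the bass.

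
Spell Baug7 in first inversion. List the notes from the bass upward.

D♯, F𝄪, A, B

In root position, Baug7 is B–D♯–F𝄪–A.
First inversion puts the third (D♯) in the bass.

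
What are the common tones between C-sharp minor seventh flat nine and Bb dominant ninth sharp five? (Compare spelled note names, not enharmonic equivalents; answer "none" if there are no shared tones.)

D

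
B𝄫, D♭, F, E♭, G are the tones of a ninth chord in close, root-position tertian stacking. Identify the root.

E♭

Stacking in thirds gives E♭ – G – B𝄫 – D♭ – F, so E♭ is the root — E♭ dominant ninth flat five.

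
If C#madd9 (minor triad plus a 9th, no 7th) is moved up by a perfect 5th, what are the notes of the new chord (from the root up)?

Transposed root: C♯ → G♯ (perfect 5th up). So we spell G♯ minor added-ninth:
root → G♯
3rd (minor 3rd) → B
5th (perfect 5th) → D♯
9th (major 9th) → A♯

G♯  B  D♯  A♯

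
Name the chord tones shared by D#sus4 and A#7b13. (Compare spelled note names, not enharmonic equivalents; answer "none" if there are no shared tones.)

G#, A#

D#sus4: D# G# A#
A#7b13: A# C## E# G# F#
Common to both → G#, A#.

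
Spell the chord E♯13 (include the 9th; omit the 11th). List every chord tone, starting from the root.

E# G## B# D# F## C##

E♯13 is a dominant thirteenth built on E#.
Root: E#
Major 3rd (3rd): G##
Perfect 5th (5th): B#
Minor 7th (7th): D#
Major 9th (9th): F##
Major 13th (13th): C##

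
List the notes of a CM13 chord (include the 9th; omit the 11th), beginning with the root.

CM13 is a major thirteenth built on C.
C — root
E — major 3rd
G — perfect 5th
B — major 7th
D — major 9th
A — major 13th

C, E, G, B, D, A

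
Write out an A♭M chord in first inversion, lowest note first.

C Eb Ab

In root position, A♭M is Ab–C–Eb.
First inversion puts the third (C) in the bass.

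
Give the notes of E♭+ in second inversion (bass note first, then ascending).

E♭+ = Eb–G–B; second inversion → fifth (B) lowest.

B, Eb, G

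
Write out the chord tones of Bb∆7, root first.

Bb  D  F  A

Bb∆7: major seventh on Bb.
Root: Bb
Major 3rd (3rd): D
Perfect 5th (5th): F
Major 7th (7th): A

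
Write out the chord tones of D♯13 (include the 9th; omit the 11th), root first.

D# F## A# C# E# B#

Root D#, quality dominant thirteenth:
root → D#
3rd (major 3rd) → F##
5th (perfect 5th) → A#
7th (minor 7th) → C#
9th (major 9th) → E#
13th (major 13th) → B#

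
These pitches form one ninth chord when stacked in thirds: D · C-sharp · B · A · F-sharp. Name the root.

Stacking in thirds gives B – D – F-sharp – A – C-sharp, so B is the root — B minor ninth.

B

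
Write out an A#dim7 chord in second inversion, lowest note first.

A#dim7 = A♯–C♯–E–G; second inversion → fifth (E) lowest.

E  G  A♯  C♯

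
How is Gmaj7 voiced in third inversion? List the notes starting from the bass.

Gmaj7 = G–B–D–F#; third inversion → seventh (F#) lowest.

F#, G, B, D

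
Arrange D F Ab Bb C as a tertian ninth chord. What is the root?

Bb

Stacking in thirds gives Bb – D – F – Ab – C, so Bb is the root — Bb dominant ninth.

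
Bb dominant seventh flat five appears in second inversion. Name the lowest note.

Bb dominant seventh flat five in root position is Bb–D–Fb–Ab.
Second inversion places the fifth in the bass, which is Fb.

Fb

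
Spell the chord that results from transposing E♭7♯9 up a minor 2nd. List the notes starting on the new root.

Fb, Ab, Cb, Ebb, G

A minor 2nd up from Eb is Fb, so the new chord is Fb dominant seventh sharp nine.
- root: Fb
- major 3rd: Ab
- perfect 5th: Cb
- minor 7th: Ebb
- augmented 9th: G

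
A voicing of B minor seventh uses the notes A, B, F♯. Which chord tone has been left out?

D

B minor seventh = B, D, F♯, A. The voicing lacks the 3rd (minor 3rd), D.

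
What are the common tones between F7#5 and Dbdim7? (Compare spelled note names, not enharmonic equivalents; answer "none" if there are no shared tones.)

F7#5 = F, A, C#, Eb.
Dbdim7 = Db, Fb, Abb, Cbb.
Shared: none.

none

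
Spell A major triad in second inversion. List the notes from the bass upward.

E A C-sharp

In root position, A major triad is A–C-sharp–E.
Second inversion puts the fifth (E) in the bass.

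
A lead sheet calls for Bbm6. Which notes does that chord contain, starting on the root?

Bbm6: minor sixth on Bb.
root → Bb
3rd (minor 3rd) → Db
5th (perfect 5th) → F
6th (major 6th) → G

Bb, Db, F, G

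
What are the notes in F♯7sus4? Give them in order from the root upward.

F# – B – C# – E

F♯7sus4 is a dominant seventh suspended fourth built on F#.
Root: F#
Perfect 4th (4th): B
Perfect 5th (5th): C#
Minor 7th (7th): E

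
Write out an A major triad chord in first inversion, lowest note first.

C-sharp, E, A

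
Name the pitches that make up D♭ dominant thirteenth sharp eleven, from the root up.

D♭ dominant thirteenth sharp eleven: dominant thirteenth sharp eleven on D-flat.
root → D-flat
3rd (major 3rd) → F
5th (perfect 5th) → A-flat
7th (minor 7th) → C-flat
9th (major 9th) → E-flat
11th (augmented 11th) → G
13th (major 13th) → B-flat

D-flat, F, A-flat, C-flat, E-flat, G, B-flat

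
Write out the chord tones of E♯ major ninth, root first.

Root E#, quality major ninth:
- root: E#
- major 3rd: G##
- perfect 5th: B#
- major 7th: D##
- major 9th: F##

E#, G##, B#, D##, F##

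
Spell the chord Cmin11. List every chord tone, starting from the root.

Cmin11: minor eleventh on C.
Root: C
Minor 3rd (3rd): Eb
Perfect 5th (5th): G
Minor 7th (7th): Bb
Major 9th (9th): D
Perfect 11th (11th): F

C, Eb, G, Bb, D, F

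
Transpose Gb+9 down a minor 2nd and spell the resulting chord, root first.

F A C♯ E♭ G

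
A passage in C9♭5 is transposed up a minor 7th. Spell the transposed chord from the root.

Bb D Fb Ab C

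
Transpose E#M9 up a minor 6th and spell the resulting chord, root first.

C#, E#, G#, B#, D#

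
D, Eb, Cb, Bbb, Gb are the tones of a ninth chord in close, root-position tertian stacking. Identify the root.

Arranged so that each adjacent pair is a third by letter name: Cb – Eb – Gb – Bbb – D.
The bottom of that stack, Cb, is the root (this is Cb dominant seventh sharp nine).

Cb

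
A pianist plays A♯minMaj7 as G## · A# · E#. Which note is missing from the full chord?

A♯minMaj7 = A#, C#, E#, G##. The voicing lacks the 3rd (minor 3rd), C#.

C#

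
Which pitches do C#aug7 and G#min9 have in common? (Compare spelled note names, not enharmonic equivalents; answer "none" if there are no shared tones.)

B

C#aug7: C# E# G## B
G#min9: G# B D# F# A#
Common to both → B.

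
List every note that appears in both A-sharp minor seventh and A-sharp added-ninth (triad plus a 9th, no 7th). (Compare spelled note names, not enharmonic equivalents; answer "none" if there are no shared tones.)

A-sharp, E-sharp

A-sharp minor seventh = A-sharp, C-sharp, E-sharp, G-sharp.
A-sharp added-ninth = A-sharp, C-double-sharp, E-sharp, B-sharp.
Shared: A-sharp, E-sharp.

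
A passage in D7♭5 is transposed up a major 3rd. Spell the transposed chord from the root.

D up a major 3rd → F#. New chord: F# dominant seventh flat five.
Root: F#
Major 3rd (3rd): A#
Diminished 5th (5th): C
Minor 7th (7th): E

F# – A# – C – E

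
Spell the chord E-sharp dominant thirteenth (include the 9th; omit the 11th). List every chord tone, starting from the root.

E-sharp dominant thirteenth is a dominant thirteenth built on E#.
Root: E#
Major 3rd (3rd): G##
Perfect 5th (5th): B#
Minor 7th (7th): D#
Major 9th (9th): F##
Major 13th (13th): C##

E#, G##, B#, D#, F##, C##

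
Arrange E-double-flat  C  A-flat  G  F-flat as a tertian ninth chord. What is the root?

F-flat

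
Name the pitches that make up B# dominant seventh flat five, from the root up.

Root B-sharp, quality dominant seventh flat five:
- root: B-sharp
- major 3rd: D-double-sharp
- diminished 5th: F-sharp
- minor 7th: A-sharp

B-sharp, D-double-sharp, F-sharp, A-sharp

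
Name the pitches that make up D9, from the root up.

D9: dominant ninth on D.
D — root
F# — major 3rd
A — perfect 5th
C — minor 7th
E — major 9th

D, F#, A, C, E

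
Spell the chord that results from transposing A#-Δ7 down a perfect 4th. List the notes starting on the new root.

E#, G#, B#, D##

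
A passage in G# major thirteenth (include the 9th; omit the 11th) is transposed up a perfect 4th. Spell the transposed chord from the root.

A perfect 4th up from G-sharp is C-sharp, so the new chord is C-sharp major thirteenth.
C-sharp — root
E-sharp — major 3rd
G-sharp — perfect 5th
B-sharp — major 7th
D-sharp — major 9th
A-sharp — major 13th

C-sharp, E-sharp, G-sharp, B-sharp, D-sharp, A-sharp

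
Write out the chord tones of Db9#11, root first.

Root Db, quality dominant ninth sharp eleven:
root → Db
3rd (major 3rd) → F
5th (perfect 5th) → Ab
7th (minor 7th) → Cb
9th (major 9th) → Eb
11th (augmented 11th) → G

Db, F, Ab, Cb, Eb, G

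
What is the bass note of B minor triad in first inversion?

B minor triad in root position is B–D–F#.
First inversion places the third in the bass, which is D.

D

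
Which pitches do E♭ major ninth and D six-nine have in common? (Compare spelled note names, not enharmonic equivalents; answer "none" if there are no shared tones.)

D

E♭ major ninth: E-flat G B-flat D F
D six-nine: D F-sharp A B E
Common to both → D.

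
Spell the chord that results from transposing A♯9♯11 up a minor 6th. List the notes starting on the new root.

F#  A#  C#  E  G#  B#

A minor 6th up from A# is F#, so the new chord is F# dominant ninth sharp eleven.
root → F#
3rd (major 3rd) → A#
5th (perfect 5th) → C#
7th (minor 7th) → E
9th (major 9th) → G#
11th (augmented 11th) → B#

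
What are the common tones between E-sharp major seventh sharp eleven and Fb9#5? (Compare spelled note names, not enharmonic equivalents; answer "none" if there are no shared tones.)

E-sharp major seventh sharp eleven = E#, G##, B#, D##, A##.
Fb9#5 = Fb, Ab, C, Ebb, Gb.
Shared: none.

none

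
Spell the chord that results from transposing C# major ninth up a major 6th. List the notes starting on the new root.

A-sharp, C-double-sharp, E-sharp, G-double-sharp, B-sharp

C-sharp up a major 6th → A-sharp. New chord: A-sharp major ninth.
Root: A-sharp
Major 3rd (3rd): C-double-sharp
Perfect 5th (5th): E-sharp
Major 7th (7th): G-double-sharp
Major 9th (9th): B-sharp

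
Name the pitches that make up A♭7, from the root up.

A♭7 is a dominant seventh built on Ab.
- root: Ab
- major 3rd: C
- perfect 5th: Eb
- minor 7th: Gb

Ab  C  Eb  Gb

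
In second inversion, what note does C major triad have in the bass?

G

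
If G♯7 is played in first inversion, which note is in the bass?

B#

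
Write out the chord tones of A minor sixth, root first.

Root A, quality minor sixth:
A — root
C — minor 3rd
E — perfect 5th
F♯ — major 6th

A C E F♯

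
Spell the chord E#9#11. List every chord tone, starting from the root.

Root E#, quality dominant ninth sharp eleven:
Root: E#
Major 3rd (3rd): G##
Perfect 5th (5th): B#
Minor 7th (7th): D#
Major 9th (9th): F##
Augmented 11th (11th): A##

E# – G## – B# – D# – F## – A##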